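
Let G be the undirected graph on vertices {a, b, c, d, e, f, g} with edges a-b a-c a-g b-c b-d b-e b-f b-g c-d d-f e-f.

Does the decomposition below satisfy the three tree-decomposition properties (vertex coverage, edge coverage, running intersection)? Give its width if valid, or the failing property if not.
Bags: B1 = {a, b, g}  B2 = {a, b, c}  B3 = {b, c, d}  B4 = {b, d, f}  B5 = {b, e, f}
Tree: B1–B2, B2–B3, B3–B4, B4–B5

Yes; width 2.

Every vertex of G appears in some bag (union = {a, b, c, d, e, f, g}); every edge is covered by a bag; and for each vertex v the set of bags containing v is connected in the bag tree. The decomposition is therefore valid. The largest bag has 3 vertices, so the width is 2.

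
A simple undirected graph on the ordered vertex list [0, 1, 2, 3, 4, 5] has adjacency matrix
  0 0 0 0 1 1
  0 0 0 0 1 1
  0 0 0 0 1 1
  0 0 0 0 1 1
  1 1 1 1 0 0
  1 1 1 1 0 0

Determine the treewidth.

A width-2 tree decomposition is:
Bags: B1 = {1, 4, 5}  B2 = {0, 4, 5}  B3 = {2, 4, 5}  B4 = {3, 4, 5}
Tree: B1–B2, B2–B3, B3–B4
The largest bag has 3 vertices, giving width 2; this decomposition certifies tw(G) ≤ 2. The edges 1–4–0–5–1 form a cycle, so G is not a tree and its treewidth is at least 2. Therefore the treewidth is 2.

2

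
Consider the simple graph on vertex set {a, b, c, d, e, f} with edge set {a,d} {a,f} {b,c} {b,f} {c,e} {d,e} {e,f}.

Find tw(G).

2

A width-2 tree decomposition is:
Bags: B1 = {b, c, e}  B2 = {b, e, f}  B3 = {d, e, f}  B4 = {a, d, f}
Tree: B1–B2, B2–B3, B3–B4
The largest bag has 3 vertices, giving width 2; this decomposition certifies tw(G) ≤ 2. Since c–b–f–e–c is a cycle in G, G is not acyclic. Forests are exactly the graphs of treewidth ≤ 1, so tw(G) ≥ 2. Combining the bounds, tw(G) = 2.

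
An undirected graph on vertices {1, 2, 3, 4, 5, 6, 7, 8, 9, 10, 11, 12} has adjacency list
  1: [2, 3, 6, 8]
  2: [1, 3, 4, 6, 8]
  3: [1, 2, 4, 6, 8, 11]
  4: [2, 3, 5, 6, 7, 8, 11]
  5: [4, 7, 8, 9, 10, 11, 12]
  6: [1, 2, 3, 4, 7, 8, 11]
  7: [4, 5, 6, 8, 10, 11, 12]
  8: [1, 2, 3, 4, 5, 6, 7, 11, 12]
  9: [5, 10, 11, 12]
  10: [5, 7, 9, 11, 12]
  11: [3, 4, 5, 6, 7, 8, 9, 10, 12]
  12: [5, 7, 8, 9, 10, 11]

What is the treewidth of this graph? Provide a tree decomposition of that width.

The largest bag has 5 vertices, giving width 4; this decomposition certifies tw(G) ≤ 4. Conversely, {1, 2, 3, 6, 8} is a clique of size 5, and the vertices of any clique must share a bag in every tree decomposition; so some bag has ≥ 5 vertices and tw(G) ≥ 4. Hence tw(G) = 4 exactly.

Treewidth 4.
Bags: B1 = {5, 7, 8, 11, 12}  B2 = {4, 5, 7, 8, 11}  B3 = {4, 6, 7, 8, 11}  B4 = {3, 4, 6, 8, 11}  B5 = {2, 3, 4, 6, 8}  B6 = {1, 2, 3, 6, 8}  B7 = {5, 7, 10, 11, 12}  B8 = {5, 9, 10, 11, 12}
Tree: B1–B2, B2–B3, B3–B4, B4–B5, B5–B6, B1–B7, B7–B8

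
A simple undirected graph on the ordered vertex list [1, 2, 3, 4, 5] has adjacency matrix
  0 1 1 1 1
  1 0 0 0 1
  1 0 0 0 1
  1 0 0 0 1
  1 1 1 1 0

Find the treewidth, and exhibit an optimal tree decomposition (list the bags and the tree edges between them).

Treewidth 2.
Bags: B1 = {1, 3, 5}  B2 = {1, 2, 5}  B3 = {1, 4, 5}
Tree: B1–B2, B1–B3

The largest bag has 3 vertices, giving width 2; this decomposition certifies tw(G) ≤ 2. On the other hand G contains the 3-clique {1, 2, 5}. A clique must lie in a single bag of any decomposition, so no decomposition can have width below 2. Hence tw(G) = 2 exactly.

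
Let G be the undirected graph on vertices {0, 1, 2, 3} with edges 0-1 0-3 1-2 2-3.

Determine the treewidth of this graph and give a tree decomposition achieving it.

Treewidth 2.
Bags: B1 = {1, 2, 3}  B2 = {0, 1, 3}
Tree: B1–B2

Every bag has size at most 3, so the width is 3 − 1 = 2 and tw(G) ≤ 2. The edges 1–2–3–0–1 form a cycle, so G is not a tree and its treewidth is at least 2. Combining the bounds, tw(G) = 2.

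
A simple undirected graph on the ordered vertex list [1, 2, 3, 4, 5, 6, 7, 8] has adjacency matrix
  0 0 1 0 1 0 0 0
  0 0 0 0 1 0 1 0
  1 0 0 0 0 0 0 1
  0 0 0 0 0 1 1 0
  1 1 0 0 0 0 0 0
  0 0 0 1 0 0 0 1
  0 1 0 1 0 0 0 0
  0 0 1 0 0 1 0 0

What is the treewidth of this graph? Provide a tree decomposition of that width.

Each bag holds 3 vertices, so the decomposition has width 2, which upper-bounds the treewidth. For the lower bound, G contains the cycle 7–4–6–8–3–1–5–2–7, so G is not a forest; only forests have treewidth ≤ 1, hence tw(G) ≥ 2. Combining the bounds, tw(G) = 2.

Treewidth 2.
Bags: B1 = {4, 6, 7}  B2 = {6, 7, 8}  B3 = {3, 7, 8}  B4 = {1, 3, 7}  B5 = {1, 5, 7}  B6 = {2, 5, 7}
Tree: B1–B2, B2–B3, B3–B4, B4–B5, B5–B6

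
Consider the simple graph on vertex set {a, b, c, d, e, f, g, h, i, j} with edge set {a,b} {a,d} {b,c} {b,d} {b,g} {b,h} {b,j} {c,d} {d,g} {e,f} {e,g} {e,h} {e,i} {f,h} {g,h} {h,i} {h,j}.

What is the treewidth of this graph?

A width-2 tree decomposition is:
Bags: B1 = {e, f, h}  B2 = {e, g, h}  B3 = {b, g, h}  B4 = {e, h, i}  B5 = {b, d, g}  B6 = {b, h, j}  B7 = {b, c, d}  B8 = {a, b, d}
Tree: B1–B2, B2–B3, B1–B4, B3–B5, B3–B6, B5–B7, B7–B8
Every bag has size at most 3, so the width is 3 − 1 = 2 and tw(G) ≤ 2. For the lower bound, the 3 vertices {b, d, g} are pairwise adjacent, and any tree decomposition puts a clique entirely inside one bag — forcing width ≥ 2. Combining the bounds, tw(G) = 2.

2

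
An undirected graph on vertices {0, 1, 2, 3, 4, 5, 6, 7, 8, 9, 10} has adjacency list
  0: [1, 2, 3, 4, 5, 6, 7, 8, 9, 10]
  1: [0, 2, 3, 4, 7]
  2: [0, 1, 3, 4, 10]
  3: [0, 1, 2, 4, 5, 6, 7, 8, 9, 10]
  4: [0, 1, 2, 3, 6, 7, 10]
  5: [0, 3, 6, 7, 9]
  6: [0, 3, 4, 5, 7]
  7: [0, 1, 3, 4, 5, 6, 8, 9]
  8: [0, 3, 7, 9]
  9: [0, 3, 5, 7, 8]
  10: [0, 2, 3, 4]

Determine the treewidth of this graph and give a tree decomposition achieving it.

Treewidth 4.
One optimal decomposition is:
Bags: B1 = {0, 1, 3, 4, 7}  B2 = {0, 3, 4, 6, 7}  B3 = {0, 3, 5, 6, 7}  B4 = {0, 3, 5, 7, 9}  B5 = {0, 1, 2, 3, 4}  B6 = {0, 2, 3, 4, 10}  B7 = {0, 3, 7, 8, 9}
Tree: B1–B2, B2–B3, B3–B4, B1–B5, B5–B6, B4–B7

The largest bag has 5 vertices, giving width 4; this decomposition certifies tw(G) ≤ 4. Conversely, {0, 1, 2, 3, 4} is a clique of size 5, and the vertices of any clique must share a bag in every tree decomposition; so some bag has ≥ 5 vertices and tw(G) ≥ 4. The upper and lower bounds meet at 4, so that is the treewidth.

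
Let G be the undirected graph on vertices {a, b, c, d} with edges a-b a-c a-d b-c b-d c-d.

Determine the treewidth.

A width-3 tree decomposition is:
Bags: B1 = {a, b, c, d}
Tree: (single bag)
A single bag containing all 4 vertices is trivially a valid decomposition of width 3. On the other hand G contains the 4-clique {a, b, c, d}. A clique must lie in a single bag of any decomposition, so no decomposition can have width below 3. Combining the bounds, tw(G) = 3.

3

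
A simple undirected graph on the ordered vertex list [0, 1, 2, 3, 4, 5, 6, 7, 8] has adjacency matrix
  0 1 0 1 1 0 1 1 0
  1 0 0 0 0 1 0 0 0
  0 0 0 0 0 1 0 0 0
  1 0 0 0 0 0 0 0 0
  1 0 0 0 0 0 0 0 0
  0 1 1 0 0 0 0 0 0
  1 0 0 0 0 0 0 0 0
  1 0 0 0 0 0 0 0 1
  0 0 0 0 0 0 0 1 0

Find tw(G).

A width-1 tree decomposition is:
Bags: B1 = {0, 1}  B2 = {0, 4}  B3 = {0, 7}  B4 = {1, 5}  B5 = {0, 3}  B6 = {7, 8}  B7 = {0, 6}  B8 = {2, 5}
Tree: B1–B2, B2–B3, B1–B4, B1–B5, B3–B6, B5–B7, B4–B8
Each bag holds 2 vertices, so the decomposition has width 1, which upper-bounds the treewidth. Any graph with an edge has treewidth ≥ 1, and G has the edge 1–0. Therefore the treewidth is 1.

1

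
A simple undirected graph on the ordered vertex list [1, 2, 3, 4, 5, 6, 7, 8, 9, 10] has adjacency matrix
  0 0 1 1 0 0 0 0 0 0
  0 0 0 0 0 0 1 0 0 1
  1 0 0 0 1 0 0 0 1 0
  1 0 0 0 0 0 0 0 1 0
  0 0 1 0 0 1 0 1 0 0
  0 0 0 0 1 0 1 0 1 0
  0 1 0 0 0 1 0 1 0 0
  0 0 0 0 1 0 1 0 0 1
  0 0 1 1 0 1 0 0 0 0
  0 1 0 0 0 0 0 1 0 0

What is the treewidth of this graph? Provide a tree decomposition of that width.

Treewidth 2.
One optimal decomposition is:
Bags: B1 = {1, 3, 4}  B2 = {3, 4, 9}  B3 = {3, 5, 9}  B4 = {5, 6, 9}  B5 = {5, 6, 8}  B6 = {6, 7, 8}  B7 = {7, 8, 10}  B8 = {2, 7, 10}
Tree: B1–B2, B2–B3, B3–B4, B4–B5, B5–B6, B6–B7, B7–B8

Every bag has size at most 3, so the width is 3 − 1 = 2 and tw(G) ≤ 2. The edges 1–4–9–3–1 form a cycle, so G is not a tree and its treewidth is at least 2. The upper and lower bounds meet at 2, so that is the treewidth.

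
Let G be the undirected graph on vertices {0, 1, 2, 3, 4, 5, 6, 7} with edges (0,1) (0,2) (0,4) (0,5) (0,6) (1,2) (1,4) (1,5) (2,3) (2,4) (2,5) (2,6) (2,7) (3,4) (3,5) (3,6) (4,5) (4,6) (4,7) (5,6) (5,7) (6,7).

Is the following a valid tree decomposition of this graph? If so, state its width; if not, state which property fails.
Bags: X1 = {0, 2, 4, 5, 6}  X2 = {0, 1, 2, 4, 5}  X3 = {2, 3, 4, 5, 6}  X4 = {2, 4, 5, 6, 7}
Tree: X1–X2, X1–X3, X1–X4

Yes; width 4.

Checking the three conditions: (i) the bags cover all of {0, 1, 2, 3, 4, 5, 6, 7}; (ii) for each edge, some bag contains both endpoints; (iii) the bags containing any fixed vertex form a subtree. All hold, so the decomposition is valid with width 5 − 1 = 4.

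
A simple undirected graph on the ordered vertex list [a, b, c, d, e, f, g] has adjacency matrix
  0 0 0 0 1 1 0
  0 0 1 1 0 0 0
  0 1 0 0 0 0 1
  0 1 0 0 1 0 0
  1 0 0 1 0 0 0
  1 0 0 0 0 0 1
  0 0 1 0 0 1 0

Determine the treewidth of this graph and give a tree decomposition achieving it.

Treewidth 2.
One optimal decomposition is:
Bags: B1 = {a, f, g}  B2 = {a, e, g}  B3 = {d, e, g}  B4 = {b, d, g}  B5 = {b, c, g}
Tree: B1–B2, B2–B3, B3–B4, B4–B5

Each bag holds 3 vertices, so the decomposition has width 2, which upper-bounds the treewidth. The edges g–f–a–e–d–b–c–g form a cycle, so G is not a tree and its treewidth is at least 2. The upper and lower bounds meet at 2, so that is the treewidth.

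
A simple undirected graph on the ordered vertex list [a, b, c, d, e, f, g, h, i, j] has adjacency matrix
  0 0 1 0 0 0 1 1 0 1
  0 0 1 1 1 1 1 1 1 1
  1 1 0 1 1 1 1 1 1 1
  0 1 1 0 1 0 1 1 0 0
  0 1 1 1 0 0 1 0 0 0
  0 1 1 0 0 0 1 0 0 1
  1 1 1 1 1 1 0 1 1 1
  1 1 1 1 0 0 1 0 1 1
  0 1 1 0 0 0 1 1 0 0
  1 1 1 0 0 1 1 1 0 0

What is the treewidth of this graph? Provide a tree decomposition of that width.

Every bag has size at most 5, so the width is 5 − 1 = 4 and tw(G) ≤ 4. Conversely, {a, c, g, h, j} is a clique of size 5, and the vertices of any clique must share a bag in every tree decomposition; so some bag has ≥ 5 vertices and tw(G) ≥ 4. Combining the bounds, tw(G) = 4.

Treewidth 4.
One such decomposition:
Bags: B1 = {b, c, g, h, j}  B2 = {b, c, g, h, i}  B3 = {b, c, f, g, j}  B4 = {b, c, d, g, h}  B5 = {a, c, g, h, j}  B6 = {b, c, d, e, g}
Tree: B1–B2, B1–B3, B2–B4, B1–B5, B4–B6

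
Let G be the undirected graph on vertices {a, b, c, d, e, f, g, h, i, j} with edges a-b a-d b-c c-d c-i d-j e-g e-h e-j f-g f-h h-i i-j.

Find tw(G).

2

A width-2 tree decomposition is:
Bags: B1 = {a, b, d}  B2 = {b, c, d}  B3 = {c, d, j}  B4 = {c, i, j}  B5 = {e, i, j}  B6 = {e, h, i}  B7 = {e, g, h}  B8 = {f, g, h}
Tree: B1–B2, B2–B3, B3–B4, B4–B5, B5–B6, B6–B7, B7–B8
Each bag holds 3 vertices, so the decomposition has width 2, which upper-bounds the treewidth. Since a–b–c–d–a is a cycle in G, G is not acyclic. Forests are exactly the graphs of treewidth ≤ 1, so tw(G) ≥ 2. Combining the bounds, tw(G) = 2.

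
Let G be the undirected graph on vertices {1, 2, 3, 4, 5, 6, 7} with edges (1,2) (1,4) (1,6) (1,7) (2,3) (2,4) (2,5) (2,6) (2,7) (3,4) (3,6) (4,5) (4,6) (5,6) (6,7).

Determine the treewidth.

A width-3 tree decomposition is:
Bags: B1 = {1, 2, 4, 6}  B2 = {2, 4, 5, 6}  B3 = {2, 3, 4, 6}  B4 = {1, 2, 6, 7}
Tree: B1–B2, B2–B3, B1–B4
The largest bag has 4 vertices, giving width 3; this decomposition certifies tw(G) ≤ 3. On the other hand G contains the 4-clique {1, 2, 4, 6}. A clique must lie in a single bag of any decomposition, so no decomposition can have width below 3. Combining the bounds, tw(G) = 3.

3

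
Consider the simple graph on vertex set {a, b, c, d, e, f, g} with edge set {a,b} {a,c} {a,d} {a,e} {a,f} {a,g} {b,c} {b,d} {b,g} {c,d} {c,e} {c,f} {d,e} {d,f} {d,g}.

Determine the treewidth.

3

A width-3 tree decomposition is:
Bags: B1 = {a, b, c, d}  B2 = {a, c, d, e}  B3 = {a, b, d, g}  B4 = {a, c, d, f}
Tree: B1–B2, B1–B3, B2–B4
The largest bag has 4 vertices, giving width 3; this decomposition certifies tw(G) ≤ 3. Conversely, {a, b, d, g} is a clique of size 4, and the vertices of any clique must share a bag in every tree decomposition; so some bag has ≥ 4 vertices and tw(G) ≥ 3. Hence tw(G) = 3 exactly.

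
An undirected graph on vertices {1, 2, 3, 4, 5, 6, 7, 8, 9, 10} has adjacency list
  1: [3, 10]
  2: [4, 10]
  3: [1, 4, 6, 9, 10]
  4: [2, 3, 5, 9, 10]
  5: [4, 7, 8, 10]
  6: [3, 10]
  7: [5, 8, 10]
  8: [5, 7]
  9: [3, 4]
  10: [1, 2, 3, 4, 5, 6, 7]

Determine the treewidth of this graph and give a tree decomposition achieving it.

The largest bag has 3 vertices, giving width 2; this decomposition certifies tw(G) ≤ 2. For the lower bound, the 3 vertices {5, 7, 8} are pairwise adjacent, and any tree decomposition puts a clique entirely inside one bag — forcing width ≥ 2. Combining the bounds, tw(G) = 2.

Treewidth 2.
Bags: B1 = {3, 4, 9}  B2 = {3, 4, 10}  B3 = {4, 5, 10}  B4 = {5, 7, 10}  B5 = {5, 7, 8}  B6 = {1, 3, 10}  B7 = {3, 6, 10}  B8 = {2, 4, 10}
Tree: B1–B2, B2–B3, B3–B4, B4–B5, B2–B6, B6–B7, B2–B8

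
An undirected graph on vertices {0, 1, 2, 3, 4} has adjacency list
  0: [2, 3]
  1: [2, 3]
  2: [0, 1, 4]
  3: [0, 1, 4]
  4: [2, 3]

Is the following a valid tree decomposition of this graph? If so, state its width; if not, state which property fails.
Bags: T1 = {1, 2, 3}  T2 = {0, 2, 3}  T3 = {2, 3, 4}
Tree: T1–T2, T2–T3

Yes; width 2.

Vertex coverage: the bags together contain {0, 1, 2, 3, 4}, the full vertex set. Edge coverage: each edge of G has both endpoints in at least one bag. Running intersection: for every vertex, the bags containing it form a connected subtree. All three properties hold, so this is a valid tree decomposition of width max|bag| − 1 = 2, and hence tw(G) ≤ 2.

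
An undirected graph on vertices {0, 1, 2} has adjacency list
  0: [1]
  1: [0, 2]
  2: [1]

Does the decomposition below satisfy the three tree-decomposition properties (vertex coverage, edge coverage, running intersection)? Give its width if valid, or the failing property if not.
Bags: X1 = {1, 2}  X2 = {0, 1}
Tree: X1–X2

Yes; width 1.

Every vertex of G appears in some bag (union = {0, 1, 2}); every edge is covered by a bag; and for each vertex v the set of bags containing v is connected in the bag tree. The decomposition is therefore valid. The largest bag has 2 vertices, so the width is 1.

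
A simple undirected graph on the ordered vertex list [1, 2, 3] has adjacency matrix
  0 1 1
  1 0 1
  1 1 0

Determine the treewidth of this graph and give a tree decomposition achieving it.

A single bag containing all 3 vertices is trivially a valid decomposition of width 2. Conversely, {1, 2, 3} is a clique of size 3, and the vertices of any clique must share a bag in every tree decomposition; so some bag has ≥ 3 vertices and tw(G) ≥ 2. Therefore the treewidth is 2.

Treewidth 2.
One such decomposition:
Bags: B1 = {1, 2, 3}
Tree: (single bag)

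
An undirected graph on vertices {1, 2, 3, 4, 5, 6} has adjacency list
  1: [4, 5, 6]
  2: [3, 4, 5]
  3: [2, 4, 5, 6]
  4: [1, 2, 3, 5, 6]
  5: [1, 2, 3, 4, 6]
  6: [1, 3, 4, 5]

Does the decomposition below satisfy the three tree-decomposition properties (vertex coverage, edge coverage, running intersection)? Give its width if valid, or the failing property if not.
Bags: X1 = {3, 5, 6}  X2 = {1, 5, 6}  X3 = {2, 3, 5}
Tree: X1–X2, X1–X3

A tree decomposition must satisfy three properties: every vertex lies in some bag; for every edge, both endpoints lie together in some bag; and for every vertex, the bags containing it form a connected subtree. Here vertex 4 appears in no bag, so the decomposition is invalid.

No — vertex 4 appears in no bag.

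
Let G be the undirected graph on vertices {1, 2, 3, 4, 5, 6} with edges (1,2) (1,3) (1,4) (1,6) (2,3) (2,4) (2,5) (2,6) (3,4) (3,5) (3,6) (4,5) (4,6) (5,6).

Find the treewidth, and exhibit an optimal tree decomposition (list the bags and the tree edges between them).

The largest bag has 5 vertices, giving width 4; this decomposition certifies tw(G) ≤ 4. For the lower bound, the 5 vertices {1, 2, 3, 4, 6} are pairwise adjacent, and any tree decomposition puts a clique entirely inside one bag — forcing width ≥ 4. Combining the bounds, tw(G) = 4.

Treewidth 4.
One such decomposition:
Bags: B1 = {1, 2, 3, 4, 6}  B2 = {2, 3, 4, 5, 6}
Tree: B1–B2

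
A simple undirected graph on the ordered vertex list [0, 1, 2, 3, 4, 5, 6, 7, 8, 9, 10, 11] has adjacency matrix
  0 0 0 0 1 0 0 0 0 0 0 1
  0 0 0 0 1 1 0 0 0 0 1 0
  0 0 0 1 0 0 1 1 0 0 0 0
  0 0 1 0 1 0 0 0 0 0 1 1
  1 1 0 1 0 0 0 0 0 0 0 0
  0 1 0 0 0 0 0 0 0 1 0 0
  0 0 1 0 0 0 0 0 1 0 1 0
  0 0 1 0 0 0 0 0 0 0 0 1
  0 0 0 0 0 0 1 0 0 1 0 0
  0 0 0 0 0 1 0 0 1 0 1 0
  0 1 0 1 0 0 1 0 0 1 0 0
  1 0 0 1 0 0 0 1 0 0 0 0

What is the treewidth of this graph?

A width-3 tree decomposition is:
Bags: B1 = {0, 2, 7, 11}  B2 = {0, 2, 3, 11}  B3 = {0, 2, 3, 4}  B4 = {2, 3, 4, 6}  B5 = {3, 4, 6, 10}  B6 = {1, 4, 6, 10}  B7 = {1, 6, 8, 10}  B8 = {1, 8, 9, 10}  B9 = {1, 5, 8, 9}
Tree: B1–B2, B2–B3, B3–B4, B4–B5, B5–B6, B6–B7, B7–B8, B8–B9
Every bag has size at most 4, so the width is 4 − 1 = 3 and tw(G) ≤ 3. For the lower bound: the 4 vertex sets {0,7,11}, {2}, {3}, {1,4,6,10} are disjoint, each induces a connected subgraph, and every pair is joined by at least one edge of G. Contracting each set to a single vertex therefore yields K_{4} as a minor, and since treewidth is minor-monotone, tw(G) ≥ tw(K_{4}) = 3. The upper and lower bounds meet at 3, so that is the treewidth.

3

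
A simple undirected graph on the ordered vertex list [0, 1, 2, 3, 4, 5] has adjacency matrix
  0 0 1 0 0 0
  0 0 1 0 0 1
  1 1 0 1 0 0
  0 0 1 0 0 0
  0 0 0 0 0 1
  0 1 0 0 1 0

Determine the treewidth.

A width-1 tree decomposition is:
Bags: B1 = {1, 5}  B2 = {4, 5}  B3 = {1, 2}  B4 = {2, 3}  B5 = {0, 2}
Tree: B1–B2, B1–B3, B3–B4, B3–B5
Every bag has size at most 2, so the width is 2 − 1 = 1 and tw(G) ≤ 1. Since G has at least one edge (e.g. 1–5), it is not an edgeless graph, so tw(G) ≥ 1. The upper and lower bounds meet at 1, so that is the treewidth.

1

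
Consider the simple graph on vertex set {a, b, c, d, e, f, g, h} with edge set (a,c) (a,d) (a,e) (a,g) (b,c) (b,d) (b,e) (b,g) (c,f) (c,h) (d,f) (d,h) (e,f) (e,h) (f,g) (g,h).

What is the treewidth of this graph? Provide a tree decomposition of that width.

Each bag holds 5 vertices, so the decomposition has width 4, which upper-bounds the treewidth. For the lower bound: the 5 vertex sets {d,h}, {a,e}, {b,g}, {f}, {c} are disjoint, each induces a connected subgraph, and every pair is joined by at least one edge of G. Contracting each set to a single vertex therefore yields K_{5} as a minor, and since treewidth is minor-monotone, tw(G) ≥ tw(K_{5}) = 4. Therefore the treewidth is 4.

Treewidth 4.
One optimal decomposition is:
Bags: B1 = {a, b, d, f, h}  B2 = {a, b, e, f, h}  B3 = {a, b, f, g, h}  B4 = {a, b, c, f, h}
Tree: B1–B2, B2–B3, B3–B4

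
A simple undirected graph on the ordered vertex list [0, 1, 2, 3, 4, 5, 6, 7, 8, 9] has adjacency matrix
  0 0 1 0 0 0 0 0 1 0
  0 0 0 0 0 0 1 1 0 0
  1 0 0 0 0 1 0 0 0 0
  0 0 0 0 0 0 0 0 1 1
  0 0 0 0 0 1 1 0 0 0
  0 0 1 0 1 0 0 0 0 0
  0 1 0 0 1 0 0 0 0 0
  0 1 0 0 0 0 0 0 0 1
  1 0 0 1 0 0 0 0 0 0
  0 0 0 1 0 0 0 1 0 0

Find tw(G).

2

A width-2 tree decomposition is:
Bags: B1 = {1, 6, 7}  B2 = {6, 7, 9}  B3 = {3, 6, 9}  B4 = {3, 6, 8}  B5 = {0, 6, 8}  B6 = {0, 2, 6}  B7 = {2, 5, 6}  B8 = {4, 5, 6}
Tree: B1–B2, B2–B3, B3–B4, B4–B5, B5–B6, B6–B7, B7–B8
Each bag holds 3 vertices, so the decomposition has width 2, which upper-bounds the treewidth. Since 6–1–7–9–3–8–0–2–5–4–6 is a cycle in G, G is not acyclic. Forests are exactly the graphs of treewidth ≤ 1, so tw(G) ≥ 2. Combining the bounds, tw(G) = 2.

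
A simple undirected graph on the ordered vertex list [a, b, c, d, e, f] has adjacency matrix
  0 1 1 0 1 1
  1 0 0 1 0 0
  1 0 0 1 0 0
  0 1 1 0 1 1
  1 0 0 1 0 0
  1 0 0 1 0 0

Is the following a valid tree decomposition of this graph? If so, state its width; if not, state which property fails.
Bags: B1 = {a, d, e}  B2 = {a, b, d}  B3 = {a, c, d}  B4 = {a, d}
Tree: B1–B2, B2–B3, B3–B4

No — vertex f appears in no bag.

A tree decomposition must satisfy three properties: every vertex lies in some bag; for every edge, both endpoints lie together in some bag; and for every vertex, the bags containing it form a connected subtree. Here vertex f appears in no bag, so the decomposition is invalid.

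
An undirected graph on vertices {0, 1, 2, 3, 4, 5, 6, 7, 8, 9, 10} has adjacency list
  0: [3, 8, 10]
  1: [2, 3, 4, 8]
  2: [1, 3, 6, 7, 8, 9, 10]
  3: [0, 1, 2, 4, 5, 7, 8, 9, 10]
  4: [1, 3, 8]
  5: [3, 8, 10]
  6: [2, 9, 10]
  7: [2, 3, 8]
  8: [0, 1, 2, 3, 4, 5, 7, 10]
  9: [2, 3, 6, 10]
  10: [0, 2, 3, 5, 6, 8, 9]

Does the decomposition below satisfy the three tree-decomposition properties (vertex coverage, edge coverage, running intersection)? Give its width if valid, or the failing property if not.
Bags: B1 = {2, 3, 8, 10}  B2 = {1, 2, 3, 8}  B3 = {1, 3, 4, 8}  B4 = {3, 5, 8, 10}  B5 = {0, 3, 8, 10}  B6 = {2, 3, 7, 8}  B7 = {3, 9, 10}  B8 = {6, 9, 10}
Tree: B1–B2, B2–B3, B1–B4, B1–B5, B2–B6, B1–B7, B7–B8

A tree decomposition must satisfy three properties: every vertex lies in some bag; for every edge, both endpoints lie together in some bag; and for every vertex, the bags containing it form a connected subtree. Here edge (2,9) lies in no bag, so the decomposition is invalid.

No — edge (2,9) lies in no bag.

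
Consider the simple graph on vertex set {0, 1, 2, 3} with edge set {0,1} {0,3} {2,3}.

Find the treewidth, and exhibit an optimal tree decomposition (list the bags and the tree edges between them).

Treewidth 1.
One such decomposition:
Bags: B1 = {0, 1}  B2 = {0, 3}  B3 = {2, 3}
Tree: B1–B2, B2–B3

Each bag holds 2 vertices, so the decomposition has width 1, which upper-bounds the treewidth. G has an edge, so its treewidth is at least 1. The upper and lower bounds meet at 1, so that is the treewidth.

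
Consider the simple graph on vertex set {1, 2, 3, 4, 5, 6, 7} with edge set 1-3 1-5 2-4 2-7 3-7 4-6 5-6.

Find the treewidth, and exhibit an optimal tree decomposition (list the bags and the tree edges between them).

Each bag holds 3 vertices, so the decomposition has width 2, which upper-bounds the treewidth. For the lower bound, G contains the cycle 4–2–7–3–1–5–6–4, so G is not a forest; only forests have treewidth ≤ 1, hence tw(G) ≥ 2. Hence tw(G) = 2 exactly.

Treewidth 2.
One optimal decomposition is:
Bags: B1 = {2, 4, 7}  B2 = {3, 4, 7}  B3 = {1, 3, 4}  B4 = {1, 4, 5}  B5 = {4, 5, 6}
Tree: B1–B2, B2–B3, B3–B4, B4–B5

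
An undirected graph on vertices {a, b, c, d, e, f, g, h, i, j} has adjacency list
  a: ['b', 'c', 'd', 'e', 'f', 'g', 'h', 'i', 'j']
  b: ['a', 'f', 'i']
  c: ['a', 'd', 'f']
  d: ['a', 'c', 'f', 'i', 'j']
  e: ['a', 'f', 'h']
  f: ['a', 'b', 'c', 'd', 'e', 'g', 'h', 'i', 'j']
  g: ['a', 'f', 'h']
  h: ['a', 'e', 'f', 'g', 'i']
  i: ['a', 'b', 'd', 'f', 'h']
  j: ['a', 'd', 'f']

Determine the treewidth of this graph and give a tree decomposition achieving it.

Every bag has size at most 4, so the width is 4 − 1 = 3 and tw(G) ≤ 3. On the other hand G contains the 4-clique {a, d, f, j}. A clique must lie in a single bag of any decomposition, so no decomposition can have width below 3. Therefore the treewidth is 3.

Treewidth 3.
One such decomposition:
Bags: B1 = {a, c, d, f}  B2 = {a, d, f, j}  B3 = {a, d, f, i}  B4 = {a, f, h, i}  B5 = {a, f, g, h}  B6 = {a, b, f, i}  B7 = {a, e, f, h}
Tree: B1–B2, B1–B3, B3–B4, B4–B5, B3–B6, B4–B7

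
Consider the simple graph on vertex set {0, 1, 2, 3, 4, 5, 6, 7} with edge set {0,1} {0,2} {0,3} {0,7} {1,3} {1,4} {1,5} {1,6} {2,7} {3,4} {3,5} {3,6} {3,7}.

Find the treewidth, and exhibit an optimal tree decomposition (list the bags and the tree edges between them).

Each bag holds 3 vertices, so the decomposition has width 2, which upper-bounds the treewidth. For the lower bound, the 3 vertices {0, 2, 7} are pairwise adjacent, and any tree decomposition puts a clique entirely inside one bag — forcing width ≥ 2. Combining the bounds, tw(G) = 2.

Treewidth 2.
Bags: B1 = {0, 3, 7}  B2 = {0, 1, 3}  B3 = {1, 3, 6}  B4 = {1, 3, 5}  B5 = {0, 2, 7}  B6 = {1, 3, 4}
Tree: B1–B2, B2–B3, B2–B4, B1–B5, B4–B6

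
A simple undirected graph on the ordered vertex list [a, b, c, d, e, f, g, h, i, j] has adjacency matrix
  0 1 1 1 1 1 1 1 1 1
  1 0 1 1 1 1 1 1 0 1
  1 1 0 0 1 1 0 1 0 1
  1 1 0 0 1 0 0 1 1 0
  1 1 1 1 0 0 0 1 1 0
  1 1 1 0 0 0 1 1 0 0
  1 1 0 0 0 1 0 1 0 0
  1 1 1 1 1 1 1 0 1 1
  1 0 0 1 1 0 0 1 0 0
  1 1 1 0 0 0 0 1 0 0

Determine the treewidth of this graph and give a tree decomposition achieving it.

Every bag has size at most 5, so the width is 5 − 1 = 4 and tw(G) ≤ 4. On the other hand G contains the 5-clique {a, b, d, e, h}. A clique must lie in a single bag of any decomposition, so no decomposition can have width below 4. Therefore the treewidth is 4.

Treewidth 4.
One such decomposition:
Bags: B1 = {a, b, d, e, h}  B2 = {a, b, c, e, h}  B3 = {a, d, e, h, i}  B4 = {a, b, c, f, h}  B5 = {a, b, f, g, h}  B6 = {a, b, c, h, j}
Tree: B1–B2, B1–B3, B2–B4, B4–B5, B4–B6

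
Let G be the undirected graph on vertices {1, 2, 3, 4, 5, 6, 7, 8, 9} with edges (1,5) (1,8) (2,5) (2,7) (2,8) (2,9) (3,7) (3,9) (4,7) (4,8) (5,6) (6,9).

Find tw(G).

3

A width-3 tree decomposition is:
Bags: B1 = {3, 4, 7, 8}  B2 = {2, 3, 7, 8}  B3 = {2, 3, 8, 9}  B4 = {1, 2, 8, 9}  B5 = {1, 2, 5, 9}  B6 = {1, 5, 6, 9}
Tree: B1–B2, B2–B3, B3–B4, B4–B5, B5–B6
Each bag holds 4 vertices, so the decomposition has width 3, which upper-bounds the treewidth. For the lower bound: the 4 vertex sets {3,4,7}, {8}, {2}, {1,5,6,9} are disjoint, each induces a connected subgraph, and every pair is joined by at least one edge of G. Contracting each set to a single vertex therefore yields K_{4} as a minor, and since treewidth is minor-monotone, tw(G) ≥ tw(K_{4}) = 3. The upper and lower bounds meet at 3, so that is the treewidth.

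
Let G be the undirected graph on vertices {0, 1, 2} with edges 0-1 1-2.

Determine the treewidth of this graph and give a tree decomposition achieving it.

The largest bag has 2 vertices, giving width 1; this decomposition certifies tw(G) ≤ 1. G has an edge, so its treewidth is at least 1. Combining the bounds, tw(G) = 1.

Treewidth 1.
One optimal decomposition is:
Bags: B1 = {0, 1}  B2 = {1, 2}
Tree: B1–B2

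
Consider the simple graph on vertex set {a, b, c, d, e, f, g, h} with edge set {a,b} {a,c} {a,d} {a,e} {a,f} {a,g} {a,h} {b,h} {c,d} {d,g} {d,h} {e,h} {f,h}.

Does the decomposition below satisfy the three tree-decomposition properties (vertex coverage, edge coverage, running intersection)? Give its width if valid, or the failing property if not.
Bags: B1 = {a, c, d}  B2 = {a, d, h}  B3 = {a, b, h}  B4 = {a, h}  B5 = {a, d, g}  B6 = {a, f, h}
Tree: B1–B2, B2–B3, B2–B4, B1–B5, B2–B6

A tree decomposition must satisfy three properties: every vertex lies in some bag; for every edge, both endpoints lie together in some bag; and for every vertex, the bags containing it form a connected subtree. Here vertex e appears in no bag, so the decomposition is invalid.

No — vertex e appears in no bag.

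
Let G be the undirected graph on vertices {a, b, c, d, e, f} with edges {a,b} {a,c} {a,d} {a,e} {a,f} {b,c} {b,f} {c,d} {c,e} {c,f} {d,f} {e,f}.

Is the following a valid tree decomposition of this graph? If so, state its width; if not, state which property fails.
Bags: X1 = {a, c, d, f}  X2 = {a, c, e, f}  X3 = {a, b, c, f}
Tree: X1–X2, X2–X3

Vertex coverage: the bags together contain {a, b, c, d, e, f}, the full vertex set. Edge coverage: each edge of G has both endpoints in at least one bag. Running intersection: for every vertex, the bags containing it form a connected subtree. All three properties hold, so this is a valid tree decomposition of width max|bag| − 1 = 3, and hence tw(G) ≤ 3.

Yes; width 3.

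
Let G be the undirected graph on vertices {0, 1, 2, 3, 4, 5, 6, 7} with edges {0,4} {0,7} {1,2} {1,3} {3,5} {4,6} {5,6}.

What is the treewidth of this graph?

A width-1 tree decomposition is:
Bags: B1 = {0, 7}  B2 = {0, 4}  B3 = {4, 6}  B4 = {5, 6}  B5 = {3, 5}  B6 = {1, 3}  B7 = {1, 2}
Tree: B1–B2, B2–B3, B3–B4, B4–B5, B5–B6, B6–B7
Every bag has size at most 2, so the width is 2 − 1 = 1 and tw(G) ≤ 1. Since G has at least one edge (e.g. 7–0), it is not an edgeless graph, so tw(G) ≥ 1. The upper and lower bounds meet at 1, so that is the treewidth.

1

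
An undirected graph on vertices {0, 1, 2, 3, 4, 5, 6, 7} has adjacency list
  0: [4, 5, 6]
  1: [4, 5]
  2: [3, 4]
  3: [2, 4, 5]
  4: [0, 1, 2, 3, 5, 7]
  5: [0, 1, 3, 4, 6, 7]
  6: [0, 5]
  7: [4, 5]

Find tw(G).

A width-2 tree decomposition is:
Bags: B1 = {4, 5, 7}  B2 = {0, 4, 5}  B3 = {3, 4, 5}  B4 = {0, 5, 6}  B5 = {1, 4, 5}  B6 = {2, 3, 4}
Tree: B1–B2, B1–B3, B2–B4, B1–B5, B3–B6
Every bag has size at most 3, so the width is 3 − 1 = 2 and tw(G) ≤ 2. For the lower bound, the 3 vertices {2, 3, 4} are pairwise adjacent, and any tree decomposition puts a clique entirely inside one bag — forcing width ≥ 2. Therefore the treewidth is 2.

2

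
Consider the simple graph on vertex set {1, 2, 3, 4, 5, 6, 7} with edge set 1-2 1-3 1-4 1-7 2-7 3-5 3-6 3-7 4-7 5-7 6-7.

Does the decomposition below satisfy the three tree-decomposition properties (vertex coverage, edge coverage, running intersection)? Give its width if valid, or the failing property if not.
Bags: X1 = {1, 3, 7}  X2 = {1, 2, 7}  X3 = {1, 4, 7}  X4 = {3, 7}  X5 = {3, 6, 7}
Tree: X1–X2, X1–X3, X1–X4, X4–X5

No — vertex 5 appears in no bag.

A tree decomposition must satisfy three properties: every vertex lies in some bag; for every edge, both endpoints lie together in some bag; and for every vertex, the bags containing it form a connected subtree. Here vertex 5 appears in no bag, so the decomposition is invalid.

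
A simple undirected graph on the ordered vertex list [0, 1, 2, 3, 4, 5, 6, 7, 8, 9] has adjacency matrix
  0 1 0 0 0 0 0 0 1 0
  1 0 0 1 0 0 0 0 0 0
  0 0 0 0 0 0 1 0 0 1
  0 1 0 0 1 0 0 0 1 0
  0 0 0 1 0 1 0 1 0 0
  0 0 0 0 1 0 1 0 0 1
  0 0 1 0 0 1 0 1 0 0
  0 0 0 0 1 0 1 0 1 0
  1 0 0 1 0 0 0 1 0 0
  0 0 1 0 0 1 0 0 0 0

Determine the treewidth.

A width-2 tree decomposition is:
Bags: B1 = {2, 5, 9}  B2 = {2, 5, 6}  B3 = {4, 5, 6}  B4 = {4, 6, 7}  B5 = {3, 4, 7}  B6 = {3, 7, 8}  B7 = {1, 3, 8}  B8 = {0, 1, 8}
Tree: B1–B2, B2–B3, B3–B4, B4–B5, B5–B6, B6–B7, B7–B8
Every bag has size at most 3, so the width is 3 − 1 = 2 and tw(G) ≤ 2. The edges 9–2–6–5–9 form a cycle, so G is not a tree and its treewidth is at least 2. Therefore the treewidth is 2.

2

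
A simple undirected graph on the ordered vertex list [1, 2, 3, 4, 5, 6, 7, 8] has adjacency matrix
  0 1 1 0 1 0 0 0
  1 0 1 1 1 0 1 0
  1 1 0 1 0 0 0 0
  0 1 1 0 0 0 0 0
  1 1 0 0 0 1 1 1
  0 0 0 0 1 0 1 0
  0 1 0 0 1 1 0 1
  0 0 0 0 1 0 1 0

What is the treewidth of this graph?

2

A width-2 tree decomposition is:
Bags: B1 = {1, 2, 5}  B2 = {2, 5, 7}  B3 = {5, 7, 8}  B4 = {5, 6, 7}  B5 = {1, 2, 3}  B6 = {2, 3, 4}
Tree: B1–B2, B2–B3, B2–B4, B1–B5, B5–B6
Each bag holds 3 vertices, so the decomposition has width 2, which upper-bounds the treewidth. Conversely, {5, 7, 8} is a clique of size 3, and the vertices of any clique must share a bag in every tree decomposition; so some bag has ≥ 3 vertices and tw(G) ≥ 2. Combining the bounds, tw(G) = 2.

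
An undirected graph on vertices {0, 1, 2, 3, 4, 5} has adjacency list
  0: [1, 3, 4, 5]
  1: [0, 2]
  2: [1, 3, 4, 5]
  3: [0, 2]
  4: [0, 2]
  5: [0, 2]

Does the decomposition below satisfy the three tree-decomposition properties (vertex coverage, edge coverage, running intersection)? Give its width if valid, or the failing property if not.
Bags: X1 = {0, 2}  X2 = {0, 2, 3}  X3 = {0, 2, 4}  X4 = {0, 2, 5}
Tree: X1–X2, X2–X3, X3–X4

No — vertex 1 appears in no bag.

A tree decomposition must satisfy three properties: every vertex lies in some bag; for every edge, both endpoints lie together in some bag; and for every vertex, the bags containing it form a connected subtree. Here vertex 1 appears in no bag, so the decomposition is invalid.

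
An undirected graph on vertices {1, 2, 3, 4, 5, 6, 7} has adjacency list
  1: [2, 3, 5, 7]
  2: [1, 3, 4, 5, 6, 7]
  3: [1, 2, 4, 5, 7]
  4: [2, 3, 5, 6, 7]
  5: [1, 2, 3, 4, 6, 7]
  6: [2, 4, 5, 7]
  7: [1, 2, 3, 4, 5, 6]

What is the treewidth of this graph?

A width-4 tree decomposition is:
Bags: B1 = {1, 2, 3, 5, 7}  B2 = {2, 3, 4, 5, 7}  B3 = {2, 4, 5, 6, 7}
Tree: B1–B2, B2–B3
The largest bag has 5 vertices, giving width 4; this decomposition certifies tw(G) ≤ 4. On the other hand G contains the 5-clique {1, 2, 3, 5, 7}. A clique must lie in a single bag of any decomposition, so no decomposition can have width below 4. The upper and lower bounds meet at 4, so that is the treewidth.

4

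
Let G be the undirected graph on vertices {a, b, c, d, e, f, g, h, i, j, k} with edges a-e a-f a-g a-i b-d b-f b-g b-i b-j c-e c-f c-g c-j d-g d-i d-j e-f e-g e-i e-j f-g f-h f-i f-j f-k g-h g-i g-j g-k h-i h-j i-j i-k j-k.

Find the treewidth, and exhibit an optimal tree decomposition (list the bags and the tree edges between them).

Treewidth 4.
One such decomposition:
Bags: B1 = {f, g, i, j, k}  B2 = {e, f, g, i, j}  B3 = {f, g, h, i, j}  B4 = {c, e, f, g, j}  B5 = {b, f, g, i, j}  B6 = {a, e, f, g, i}  B7 = {b, d, g, i, j}
Tree: B1–B2, B1–B3, B2–B4, B3–B5, B2–B6, B5–B7

Each bag holds 5 vertices, so the decomposition has width 4, which upper-bounds the treewidth. On the other hand G contains the 5-clique {b, d, g, i, j}. A clique must lie in a single bag of any decomposition, so no decomposition can have width below 4. The upper and lower bounds meet at 4, so that is the treewidth.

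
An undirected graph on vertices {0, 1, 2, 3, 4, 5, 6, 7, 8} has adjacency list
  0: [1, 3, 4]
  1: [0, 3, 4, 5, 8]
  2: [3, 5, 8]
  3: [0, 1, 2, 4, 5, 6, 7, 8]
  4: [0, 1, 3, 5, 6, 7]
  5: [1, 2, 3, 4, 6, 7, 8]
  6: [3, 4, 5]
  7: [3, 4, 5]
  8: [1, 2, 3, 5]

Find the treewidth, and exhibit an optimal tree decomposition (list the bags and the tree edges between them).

Treewidth 3.
One such decomposition:
Bags: B1 = {2, 3, 5, 8}  B2 = {1, 3, 5, 8}  B3 = {1, 3, 4, 5}  B4 = {3, 4, 5, 6}  B5 = {3, 4, 5, 7}  B6 = {0, 1, 3, 4}
Tree: B1–B2, B2–B3, B3–B4, B4–B5, B3–B6

Every bag has size at most 4, so the width is 4 − 1 = 3 and tw(G) ≤ 3. On the other hand G contains the 4-clique {0, 1, 3, 4}. A clique must lie in a single bag of any decomposition, so no decomposition can have width below 3. Hence tw(G) = 3 exactly.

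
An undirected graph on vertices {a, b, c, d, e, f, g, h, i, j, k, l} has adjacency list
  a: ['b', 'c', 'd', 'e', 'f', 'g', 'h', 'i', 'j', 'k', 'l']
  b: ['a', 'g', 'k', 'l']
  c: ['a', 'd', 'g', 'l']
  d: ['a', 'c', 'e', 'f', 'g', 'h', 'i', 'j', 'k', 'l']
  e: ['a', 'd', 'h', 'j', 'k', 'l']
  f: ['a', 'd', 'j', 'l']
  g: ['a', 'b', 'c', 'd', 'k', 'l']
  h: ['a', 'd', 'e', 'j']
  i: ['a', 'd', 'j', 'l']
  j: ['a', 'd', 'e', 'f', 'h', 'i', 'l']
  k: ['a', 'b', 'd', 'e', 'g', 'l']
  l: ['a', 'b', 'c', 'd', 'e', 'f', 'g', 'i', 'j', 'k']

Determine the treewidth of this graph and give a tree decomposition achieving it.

Each bag holds 5 vertices, so the decomposition has width 4, which upper-bounds the treewidth. Conversely, {a, d, e, h, j} is a clique of size 5, and the vertices of any clique must share a bag in every tree decomposition; so some bag has ≥ 5 vertices and tw(G) ≥ 4. Hence tw(G) = 4 exactly.

Treewidth 4.
One such decomposition:
Bags: B1 = {a, d, e, j, l}  B2 = {a, d, e, k, l}  B3 = {a, d, f, j, l}  B4 = {a, d, g, k, l}  B5 = {a, b, g, k, l}  B6 = {a, d, e, h, j}  B7 = {a, c, d, g, l}  B8 = {a, d, i, j, l}
Tree: B1–B2, B1–B3, B2–B4, B4–B5, B1–B6, B4–B7, B1–B8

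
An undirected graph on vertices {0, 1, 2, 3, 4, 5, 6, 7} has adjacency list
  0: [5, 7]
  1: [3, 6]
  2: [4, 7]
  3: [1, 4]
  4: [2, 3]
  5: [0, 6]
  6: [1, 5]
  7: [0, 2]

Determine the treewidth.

A width-2 tree decomposition is:
Bags: B1 = {2, 3, 4}  B2 = {2, 3, 7}  B3 = {0, 3, 7}  B4 = {0, 3, 5}  B5 = {3, 5, 6}  B6 = {1, 3, 6}
Tree: B1–B2, B2–B3, B3–B4, B4–B5, B5–B6
Every bag has size at most 3, so the width is 3 − 1 = 2 and tw(G) ≤ 2. The edges 3–4–2–7–0–5–6–1–3 form a cycle, so G is not a tree and its treewidth is at least 2. Hence tw(G) = 2 exactly.

2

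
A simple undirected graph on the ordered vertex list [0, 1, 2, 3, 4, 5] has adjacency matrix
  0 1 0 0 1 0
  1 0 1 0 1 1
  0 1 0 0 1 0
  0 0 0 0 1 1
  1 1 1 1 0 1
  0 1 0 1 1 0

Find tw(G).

A width-2 tree decomposition is:
Bags: B1 = {1, 4, 5}  B2 = {1, 2, 4}  B3 = {3, 4, 5}  B4 = {0, 1, 4}
Tree: B1–B2, B1–B3, B2–B4
Every bag has size at most 3, so the width is 3 − 1 = 2 and tw(G) ≤ 2. Conversely, {0, 1, 4} is a clique of size 3, and the vertices of any clique must share a bag in every tree decomposition; so some bag has ≥ 3 vertices and tw(G) ≥ 2. Therefore the treewidth is 2.

2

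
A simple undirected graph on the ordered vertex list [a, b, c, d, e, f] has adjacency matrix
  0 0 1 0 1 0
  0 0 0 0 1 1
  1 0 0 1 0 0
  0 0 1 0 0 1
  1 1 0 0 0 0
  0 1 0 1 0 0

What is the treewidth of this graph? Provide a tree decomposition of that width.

Every bag has size at most 3, so the width is 3 − 1 = 2 and tw(G) ≤ 2. For the lower bound, G contains the cycle e–b–f–d–c–a–e, so G is not a forest; only forests have treewidth ≤ 1, hence tw(G) ≥ 2. Therefore the treewidth is 2.

Treewidth 2.
One optimal decomposition is:
Bags: B1 = {b, e, f}  B2 = {d, e, f}  B3 = {c, d, e}  B4 = {a, c, e}
Tree: B1–B2, B2–B3, B3–B4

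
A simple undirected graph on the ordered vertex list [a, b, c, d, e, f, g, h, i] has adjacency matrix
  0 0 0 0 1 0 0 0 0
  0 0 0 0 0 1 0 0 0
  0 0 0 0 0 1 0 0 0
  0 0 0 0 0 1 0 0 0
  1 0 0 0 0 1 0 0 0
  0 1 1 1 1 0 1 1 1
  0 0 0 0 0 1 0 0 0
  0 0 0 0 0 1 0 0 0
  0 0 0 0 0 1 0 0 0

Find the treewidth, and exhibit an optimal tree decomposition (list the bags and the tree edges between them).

The largest bag has 2 vertices, giving width 1; this decomposition certifies tw(G) ≤ 1. Any graph with an edge has treewidth ≥ 1, and G has the edge f–e. The upper and lower bounds meet at 1, so that is the treewidth.

Treewidth 1.
One such decomposition:
Bags: B1 = {e, f}  B2 = {d, f}  B3 = {a, e}  B4 = {f, h}  B5 = {c, f}  B6 = {f, i}  B7 = {b, f}  B8 = {f, g}
Tree: B1–B2, B1–B3, B2–B4, B1–B5, B2–B6, B2–B7, B1–B8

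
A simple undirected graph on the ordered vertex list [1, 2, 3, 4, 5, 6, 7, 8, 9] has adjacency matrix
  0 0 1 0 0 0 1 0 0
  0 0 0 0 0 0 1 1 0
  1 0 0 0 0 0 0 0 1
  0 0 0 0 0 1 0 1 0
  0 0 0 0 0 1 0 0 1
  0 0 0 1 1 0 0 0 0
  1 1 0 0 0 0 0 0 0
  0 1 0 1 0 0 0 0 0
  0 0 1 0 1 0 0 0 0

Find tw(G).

2

A width-2 tree decomposition is:
Bags: B1 = {1, 3, 7}  B2 = {3, 7, 9}  B3 = {5, 7, 9}  B4 = {5, 6, 7}  B5 = {4, 6, 7}  B6 = {4, 7, 8}  B7 = {2, 7, 8}
Tree: B1–B2, B2–B3, B3–B4, B4–B5, B5–B6, B6–B7
The largest bag has 3 vertices, giving width 2; this decomposition certifies tw(G) ≤ 2. Since 7–1–3–9–5–6–4–8–2–7 is a cycle in G, G is not acyclic. Forests are exactly the graphs of treewidth ≤ 1, so tw(G) ≥ 2. Combining the bounds, tw(G) = 2.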